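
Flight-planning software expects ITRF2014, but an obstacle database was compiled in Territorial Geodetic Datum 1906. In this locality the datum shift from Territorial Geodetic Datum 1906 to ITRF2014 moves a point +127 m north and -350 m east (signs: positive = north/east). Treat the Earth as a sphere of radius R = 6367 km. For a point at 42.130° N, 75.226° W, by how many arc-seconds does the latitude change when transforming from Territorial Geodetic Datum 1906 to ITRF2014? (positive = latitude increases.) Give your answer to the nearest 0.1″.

Δφ = 4.1″

On a sphere of radius R, 1 rad of latitude = R, so Δφ = ΔN / R = 127.0 / 6367000 = 1.9947e-05 rad = 4.114″.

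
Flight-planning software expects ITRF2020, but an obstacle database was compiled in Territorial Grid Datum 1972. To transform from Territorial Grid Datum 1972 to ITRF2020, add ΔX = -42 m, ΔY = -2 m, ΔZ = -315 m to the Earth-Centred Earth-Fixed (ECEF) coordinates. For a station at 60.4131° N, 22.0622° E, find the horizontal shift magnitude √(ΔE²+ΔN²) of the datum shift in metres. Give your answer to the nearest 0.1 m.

121.8 m

At φ = 60.4131°, λ = 22.0622°: sin φ = 0.869608, cos φ = 0.493743, sin λ = 0.375613, cos λ = 0.926777.
ΔE = −sin λ·ΔX + cos λ·ΔY = −(0.375613)·(-42) + (0.926777)·(-2) = 13.92 m.
ΔN = −sin φ cos λ·ΔX − sin φ sin λ·ΔY + cos φ·ΔZ = −(0.869608)(0.926777)(-42) − (0.869608)(0.375613)(-2) + (0.493743)(-315) = -121.03 m.
Horizontal magnitude = √(ΔE² + ΔN²) = √(13.92² + (-121.03)²) = 121.82 m.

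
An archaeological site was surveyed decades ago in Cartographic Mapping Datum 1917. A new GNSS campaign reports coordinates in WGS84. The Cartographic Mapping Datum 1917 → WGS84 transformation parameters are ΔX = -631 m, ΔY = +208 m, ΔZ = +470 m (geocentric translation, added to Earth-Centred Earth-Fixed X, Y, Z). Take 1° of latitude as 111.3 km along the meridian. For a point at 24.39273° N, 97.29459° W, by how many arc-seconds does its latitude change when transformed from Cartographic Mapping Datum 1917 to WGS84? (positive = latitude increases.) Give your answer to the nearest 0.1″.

Δφ = 15.5″

sin φ = 0.412989, cos φ = 0.910736, sin λ = -0.991906, cos λ = -0.126971.
North component: ΔN = −sin φ cos λ·ΔX − sin φ sin λ·ΔY + cos φ·ΔZ = −(0.412989)(-0.126971)(-631) − (0.412989)(-0.991906)(208) + (0.910736)(470) = 480.16 m.
1° of latitude spans 111300 m, so Δφ = 480.16 / 111300 × 3600 = 15.531″.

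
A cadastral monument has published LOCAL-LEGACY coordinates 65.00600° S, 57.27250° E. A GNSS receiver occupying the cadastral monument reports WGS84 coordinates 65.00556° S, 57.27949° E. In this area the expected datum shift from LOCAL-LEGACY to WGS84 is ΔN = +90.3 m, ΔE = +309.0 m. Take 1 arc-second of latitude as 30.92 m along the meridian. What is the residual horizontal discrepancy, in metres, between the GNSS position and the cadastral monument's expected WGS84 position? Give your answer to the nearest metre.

Observed coordinate differences: Δφ = +0.00044°, Δλ = +0.00699°.
Converting to metres (1° lat = 111312 m, cos φ = 0.422523): observed ΔN = 49.0 m, observed ΔE = 328.8 m.
Subtracting the expected shift leaves a residual of 49.0 − (90.3) = -41.3 m north and 328.8 − (309.0) = 19.8 m east.
Residual distance = √((-41.3)² + 19.8²) = 45.8 m.

46 m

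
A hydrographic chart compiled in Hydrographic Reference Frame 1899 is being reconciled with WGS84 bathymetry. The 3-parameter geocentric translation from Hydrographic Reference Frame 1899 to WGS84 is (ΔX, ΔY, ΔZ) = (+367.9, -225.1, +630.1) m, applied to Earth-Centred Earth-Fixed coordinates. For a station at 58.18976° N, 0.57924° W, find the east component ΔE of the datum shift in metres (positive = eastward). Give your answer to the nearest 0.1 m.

ΔE = -221.4 m

At φ = 58.18976°, λ = -0.57924°: sin φ = 0.849799, cos φ = 0.527108, sin λ = -0.010109, cos λ = 0.999949.
ΔE = −sin λ·ΔX + cos λ·ΔY = −(-0.010109)·(367.9) + (0.999949)·(-225.1) = -221.37 m.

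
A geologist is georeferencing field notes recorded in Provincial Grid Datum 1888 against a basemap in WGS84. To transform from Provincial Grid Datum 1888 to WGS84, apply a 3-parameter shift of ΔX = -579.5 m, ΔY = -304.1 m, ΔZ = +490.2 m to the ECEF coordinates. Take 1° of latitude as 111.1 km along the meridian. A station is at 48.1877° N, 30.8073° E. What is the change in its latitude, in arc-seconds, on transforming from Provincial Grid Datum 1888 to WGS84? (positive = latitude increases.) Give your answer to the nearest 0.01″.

Δφ = 26.37″

sin φ = 0.745333, cos φ = 0.666692, sin λ = 0.512152, cos λ = 0.858895.
North component: ΔN = −sin φ cos λ·ΔX − sin φ sin λ·ΔY + cos φ·ΔZ = −(0.745333)(0.858895)(-579.5) − (0.745333)(0.512152)(-304.1) + (0.666692)(490.2) = 813.87 m.
1° of latitude spans 111100 m, so Δφ = 813.87 / 111100 × 3600 = 26.372″.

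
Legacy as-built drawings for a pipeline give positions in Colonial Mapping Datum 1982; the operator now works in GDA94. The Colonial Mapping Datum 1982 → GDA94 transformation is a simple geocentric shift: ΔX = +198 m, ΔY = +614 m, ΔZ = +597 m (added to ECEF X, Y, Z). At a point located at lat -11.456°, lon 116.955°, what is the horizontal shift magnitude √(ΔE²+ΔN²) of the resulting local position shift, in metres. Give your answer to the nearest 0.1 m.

The local east axis at (φ, λ) is (−sin λ, cos λ, 0), so ΔE = −sin(116.955°)·198 + cos(116.955°)·614 = -454.81 m.
The local north axis is (−sin φ cos λ, −sin φ sin λ, cos φ), giving ΔN = -17.826 + 108.702 + 585.106 = 675.98 m.
Horizontal magnitude = √(ΔE² + ΔN²) = √((-454.81)² + 675.98²) = 814.74 m.

814.7 m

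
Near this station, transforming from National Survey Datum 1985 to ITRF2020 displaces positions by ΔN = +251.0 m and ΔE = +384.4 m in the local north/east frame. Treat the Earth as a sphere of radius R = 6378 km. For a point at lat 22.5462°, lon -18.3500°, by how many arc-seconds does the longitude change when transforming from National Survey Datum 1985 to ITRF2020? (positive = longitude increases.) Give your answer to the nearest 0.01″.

Δλ = 13.46″

At latitude 22.5462°, cos φ = 0.923571.
One radian of longitude at latitude φ spans R cos φ, so Δλ = ΔE / (R cos φ) = 384.4 / (6378000 × 0.923571) = 6.5257e-05 rad = 13.460″.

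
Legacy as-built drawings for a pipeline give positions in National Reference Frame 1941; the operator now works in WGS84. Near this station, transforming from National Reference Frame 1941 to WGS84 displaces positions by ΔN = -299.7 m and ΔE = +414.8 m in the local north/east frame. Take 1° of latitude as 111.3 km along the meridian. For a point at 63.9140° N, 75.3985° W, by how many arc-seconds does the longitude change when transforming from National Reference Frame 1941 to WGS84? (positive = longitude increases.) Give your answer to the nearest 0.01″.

Δλ = 30.51″

At latitude 63.9140°, cos φ = 0.439720.
1° of longitude at this latitude = 111.3 × cos φ = 48.94 km, so Δλ = 414.8 / 48940.8 = 0.0084755° = 30.512″.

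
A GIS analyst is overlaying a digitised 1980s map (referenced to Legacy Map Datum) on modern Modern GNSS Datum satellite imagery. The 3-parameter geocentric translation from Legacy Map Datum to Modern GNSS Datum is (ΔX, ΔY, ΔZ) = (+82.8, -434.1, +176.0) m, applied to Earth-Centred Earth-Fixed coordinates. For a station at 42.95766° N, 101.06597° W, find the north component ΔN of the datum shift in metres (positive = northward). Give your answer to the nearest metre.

At φ = 42.95766°, λ = -101.06597°: sin φ = 0.681458, cos φ = 0.731857, sin λ = -0.981407, cos λ = -0.191939.
ΔN = −sin φ cos λ·ΔX − sin φ sin λ·ΔY + cos φ·ΔZ = −(0.681458)(-0.191939)(82.8) − (0.681458)(-0.981407)(-434.1) + (0.731857)(176.0) = -150.68 m.

ΔN = -151 m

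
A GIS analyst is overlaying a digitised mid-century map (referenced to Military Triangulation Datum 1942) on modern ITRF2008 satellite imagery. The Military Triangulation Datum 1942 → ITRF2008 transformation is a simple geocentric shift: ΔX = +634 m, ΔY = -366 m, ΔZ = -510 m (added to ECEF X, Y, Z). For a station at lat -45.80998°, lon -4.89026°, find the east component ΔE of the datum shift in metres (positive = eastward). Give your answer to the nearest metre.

ΔE = -311 m

The local east axis at (φ, λ) is (−sin λ, cos λ, 0), so ΔE = −sin(-4.89026°)·634 + cos(-4.89026°)·(-366) = -310.62 m.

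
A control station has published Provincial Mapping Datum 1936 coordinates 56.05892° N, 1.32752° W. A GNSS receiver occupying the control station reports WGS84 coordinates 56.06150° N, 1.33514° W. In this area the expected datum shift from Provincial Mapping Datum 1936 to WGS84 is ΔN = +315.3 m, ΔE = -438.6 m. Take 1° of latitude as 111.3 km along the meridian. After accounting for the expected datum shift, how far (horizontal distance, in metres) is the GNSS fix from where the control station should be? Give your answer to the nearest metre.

45 m

Observed coordinate differences: Δφ = +0.00258°, Δλ = -0.00762°.
Converting to metres (1° lat = 111300 m, cos φ = 0.558340): observed ΔN = 287.2 m, observed ΔE = -473.5 m.
Subtracting the expected shift leaves a residual of 287.2 − (315.3) = -28.1 m north and -473.5 − (-438.6) = -34.9 m east.
Residual distance = √((-28.1)² + (-34.9)²) = 44.9 m.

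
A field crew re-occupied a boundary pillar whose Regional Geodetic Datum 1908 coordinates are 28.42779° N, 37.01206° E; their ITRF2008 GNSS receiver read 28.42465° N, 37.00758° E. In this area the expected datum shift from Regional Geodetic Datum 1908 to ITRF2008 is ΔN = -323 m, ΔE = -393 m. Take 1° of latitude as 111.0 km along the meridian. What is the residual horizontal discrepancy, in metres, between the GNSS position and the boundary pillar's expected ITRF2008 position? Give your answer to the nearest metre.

51 m

Observed coordinate differences: Δφ = -0.00314°, Δλ = -0.00448°.
Converting to metres (1° lat = 111000 m, cos φ = 0.879418): observed ΔN = -348.5 m, observed ΔE = -437.3 m.
Subtracting the expected shift leaves a residual of -348.5 − (-323) = -25.5 m north and -437.3 − (-393) = -44.3 m east.
Residual distance = √((-25.5)² + (-44.3)²) = 51.1 m.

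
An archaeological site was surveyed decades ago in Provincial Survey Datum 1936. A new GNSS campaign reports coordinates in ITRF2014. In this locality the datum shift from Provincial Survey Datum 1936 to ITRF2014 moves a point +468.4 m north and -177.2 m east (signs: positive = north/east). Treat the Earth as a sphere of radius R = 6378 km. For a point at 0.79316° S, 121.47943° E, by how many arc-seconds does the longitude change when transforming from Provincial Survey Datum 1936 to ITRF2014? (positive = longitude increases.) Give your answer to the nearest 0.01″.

Δλ = -5.73″

At latitude -0.79316°, cos φ = 0.999904.
One radian of longitude at latitude φ spans R cos φ, so Δλ = ΔE / (R cos φ) = -177.2 / (6378000 × 0.999904) = -2.7786e-05 rad = -5.731″.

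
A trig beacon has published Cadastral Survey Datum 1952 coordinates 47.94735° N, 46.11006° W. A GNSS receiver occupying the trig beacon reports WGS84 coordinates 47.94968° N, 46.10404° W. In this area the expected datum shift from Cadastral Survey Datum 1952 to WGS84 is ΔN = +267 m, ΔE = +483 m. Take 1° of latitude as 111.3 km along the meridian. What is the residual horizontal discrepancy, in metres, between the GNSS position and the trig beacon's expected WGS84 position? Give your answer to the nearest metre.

35 m

Observed coordinate differences: Δφ = +0.00233°, Δλ = +0.00602°.
Converting to metres (1° lat = 111300 m, cos φ = 0.669813): observed ΔN = 259.3 m, observed ΔE = 448.8 m.
Subtracting the expected shift leaves a residual of 259.3 − (267) = -7.7 m north and 448.8 − (483) = -34.2 m east.
Residual distance = √((-7.7)² + (-34.2)²) = 35.1 m.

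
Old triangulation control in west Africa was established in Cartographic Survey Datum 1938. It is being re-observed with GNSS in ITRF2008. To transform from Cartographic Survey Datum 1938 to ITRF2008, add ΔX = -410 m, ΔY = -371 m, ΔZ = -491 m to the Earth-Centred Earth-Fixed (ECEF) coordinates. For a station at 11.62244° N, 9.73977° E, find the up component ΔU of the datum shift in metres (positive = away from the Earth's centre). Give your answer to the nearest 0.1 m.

The local up (radial) axis is (cos φ cos λ, cos φ sin λ, sin φ), giving ΔU = -395.805 − 61.477 − 98.918 = -556.20 m.

ΔU = -556.2 m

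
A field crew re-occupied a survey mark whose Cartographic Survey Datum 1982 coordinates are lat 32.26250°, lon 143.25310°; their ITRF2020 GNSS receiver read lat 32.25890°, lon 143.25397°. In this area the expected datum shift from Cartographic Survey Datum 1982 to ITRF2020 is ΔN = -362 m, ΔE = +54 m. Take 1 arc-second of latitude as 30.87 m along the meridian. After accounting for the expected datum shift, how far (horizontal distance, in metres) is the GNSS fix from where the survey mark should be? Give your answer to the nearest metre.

47 m

Observed coordinate differences: Δφ = -0.00360°, Δλ = +0.00087°.
Converting to metres (1° lat = 111132 m, cos φ = 0.845611): observed ΔN = -400.1 m, observed ΔE = 81.8 m.
Subtracting the expected shift leaves a residual of -400.1 − (-362) = -38.1 m north and 81.8 − (54) = 27.8 m east.
Residual distance = √((-38.1)² + 27.8²) = 47.1 m.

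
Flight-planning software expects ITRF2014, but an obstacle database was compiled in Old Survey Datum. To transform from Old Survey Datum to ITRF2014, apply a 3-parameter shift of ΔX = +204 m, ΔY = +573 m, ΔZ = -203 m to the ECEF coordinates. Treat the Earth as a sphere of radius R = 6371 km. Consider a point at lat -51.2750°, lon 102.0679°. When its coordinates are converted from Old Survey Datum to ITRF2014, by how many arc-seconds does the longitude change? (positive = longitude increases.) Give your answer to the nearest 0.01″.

Δλ = -16.52″

sin φ = -0.780158, cos φ = 0.625583, sin λ = 0.977901, cos λ = -0.209071.
East component: ΔE = −sin λ·ΔX + cos λ·ΔY = −(0.977901)(204) + (-0.209071)(573) = -319.29 m.
1° of latitude spans πR/180 = 111195 m; at latitude φ, 1° of longitude spans that × cos φ = 69561.7 m, so Δλ = -319.29 / 69561.7 × 3600 = -16.524″.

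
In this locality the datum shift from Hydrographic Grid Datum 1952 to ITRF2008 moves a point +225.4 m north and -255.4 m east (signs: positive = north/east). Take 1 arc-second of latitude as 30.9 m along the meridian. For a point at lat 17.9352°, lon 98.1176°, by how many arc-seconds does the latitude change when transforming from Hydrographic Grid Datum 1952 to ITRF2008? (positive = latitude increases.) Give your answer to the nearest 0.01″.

1″ of latitude = 30.90 m, so Δφ = 225.4 / 30.90 = 7.294″.

Δφ = 7.29″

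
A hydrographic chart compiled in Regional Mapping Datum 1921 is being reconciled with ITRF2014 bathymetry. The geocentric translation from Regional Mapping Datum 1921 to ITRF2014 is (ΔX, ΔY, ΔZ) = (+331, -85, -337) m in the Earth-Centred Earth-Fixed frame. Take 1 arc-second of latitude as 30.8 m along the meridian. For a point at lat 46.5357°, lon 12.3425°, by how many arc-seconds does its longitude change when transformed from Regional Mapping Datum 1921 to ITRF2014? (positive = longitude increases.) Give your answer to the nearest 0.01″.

sin φ = 0.725803, cos φ = 0.687902, sin λ = 0.213755, cos λ = 0.976887.
East component: ΔE = −sin λ·ΔX + cos λ·ΔY = −(0.213755)(331) + (0.976887)(-85) = -153.79 m.
1° of latitude spans 3600 × 30.80 = 110880 m; at latitude φ, 1° of longitude spans that × cos φ = 76274.6 m, so Δλ = -153.79 / 76274.6 × 3600 = -7.258″.

Δλ = -7.26″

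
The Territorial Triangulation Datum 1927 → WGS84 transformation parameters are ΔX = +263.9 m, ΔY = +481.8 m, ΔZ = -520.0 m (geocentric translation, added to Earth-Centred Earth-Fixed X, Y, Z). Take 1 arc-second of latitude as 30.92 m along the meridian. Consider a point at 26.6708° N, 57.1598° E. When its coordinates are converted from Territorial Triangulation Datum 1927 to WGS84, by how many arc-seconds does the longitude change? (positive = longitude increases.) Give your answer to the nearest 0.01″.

sin φ = 0.448864, cos φ = 0.893600, sin λ = 0.840186, cos λ = 0.542298.
East component: ΔE = −sin λ·ΔX + cos λ·ΔY = −(0.840186)(263.9) + (0.542298)(481.8) = 39.55 m.
1° of latitude spans 3600 × 30.92 = 111312 m; at latitude φ, 1° of longitude spans that × cos φ = 99468.4 m, so Δλ = 39.55 / 99468.4 × 3600 = 1.432″.

Δλ = 1.43″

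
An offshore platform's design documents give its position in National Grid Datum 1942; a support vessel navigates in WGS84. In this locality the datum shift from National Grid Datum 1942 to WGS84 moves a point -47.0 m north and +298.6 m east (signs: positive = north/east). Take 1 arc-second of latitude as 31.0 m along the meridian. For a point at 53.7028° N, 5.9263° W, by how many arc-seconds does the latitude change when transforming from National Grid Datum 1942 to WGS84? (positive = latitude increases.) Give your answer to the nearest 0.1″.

1″ of latitude = 31.00 m, so Δφ = -47.0 / 31.00 = -1.516″.

Δφ = -1.5″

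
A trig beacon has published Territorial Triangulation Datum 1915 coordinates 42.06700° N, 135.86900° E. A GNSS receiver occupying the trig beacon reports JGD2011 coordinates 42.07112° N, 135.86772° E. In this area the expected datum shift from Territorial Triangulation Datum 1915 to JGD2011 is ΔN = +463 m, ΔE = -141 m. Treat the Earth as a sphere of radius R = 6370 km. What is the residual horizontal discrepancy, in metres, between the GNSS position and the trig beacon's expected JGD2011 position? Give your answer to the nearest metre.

Observed coordinate differences: Δφ = +0.00412°, Δλ = -0.00128°.
Converting to metres (1° lat = 111177 m, cos φ = 0.742362): observed ΔN = 458.1 m, observed ΔE = -105.6 m.
Subtracting the expected shift leaves a residual of 458.1 − (463) = -4.9 m north and -105.6 − (-141) = 35.4 m east.
Residual distance = √((-4.9)² + 35.4²) = 35.7 m.

36 m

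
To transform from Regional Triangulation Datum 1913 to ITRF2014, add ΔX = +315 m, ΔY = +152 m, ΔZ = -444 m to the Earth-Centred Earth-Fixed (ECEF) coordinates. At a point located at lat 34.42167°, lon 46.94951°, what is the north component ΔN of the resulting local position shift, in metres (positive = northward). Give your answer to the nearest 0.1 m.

At φ = 34.42167°, λ = 46.94951°: sin φ = 0.565279, cos φ = 0.824900, sin λ = 0.730752, cos λ = 0.682643.
ΔN = −sin φ cos λ·ΔX − sin φ sin λ·ΔY + cos φ·ΔZ = −(0.565279)(0.682643)(315) − (0.565279)(0.730752)(152) + (0.824900)(-444) = -550.60 m.

ΔN = -550.6 m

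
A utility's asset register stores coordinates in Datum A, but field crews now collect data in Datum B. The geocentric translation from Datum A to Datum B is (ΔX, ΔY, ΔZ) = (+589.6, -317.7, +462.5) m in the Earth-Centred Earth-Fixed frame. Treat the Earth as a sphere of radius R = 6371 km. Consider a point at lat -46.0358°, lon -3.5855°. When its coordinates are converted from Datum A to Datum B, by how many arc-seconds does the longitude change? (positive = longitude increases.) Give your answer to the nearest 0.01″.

sin φ = -0.719774, cos φ = 0.694209, sin λ = -0.062538, cos λ = 0.998043.
East component: ΔE = −sin λ·ΔX + cos λ·ΔY = −(-0.062538)(589.6) + (0.998043)(-317.7) = -280.21 m.
1° of latitude spans πR/180 = 111195 m; at latitude φ, 1° of longitude spans that × cos φ = 77192.5 m, so Δλ = -280.21 / 77192.5 × 3600 = -13.068″.

Δλ = -13.07″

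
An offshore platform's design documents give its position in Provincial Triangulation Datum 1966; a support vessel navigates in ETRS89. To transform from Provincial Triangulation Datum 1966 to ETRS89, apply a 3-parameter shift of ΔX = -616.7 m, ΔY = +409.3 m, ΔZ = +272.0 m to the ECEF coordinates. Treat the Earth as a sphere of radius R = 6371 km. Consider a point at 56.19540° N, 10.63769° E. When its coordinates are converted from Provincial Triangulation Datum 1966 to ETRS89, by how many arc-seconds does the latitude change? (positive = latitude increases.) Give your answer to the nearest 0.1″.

Δφ = 19.2″

sin φ = 0.830940, cos φ = 0.556362, sin λ = 0.184598, cos λ = 0.982814.
North component: ΔN = −sin φ cos λ·ΔX − sin φ sin λ·ΔY + cos φ·ΔZ = −(0.830940)(0.982814)(-616.7) − (0.830940)(0.184598)(409.3) + (0.556362)(272.0) = 592.18 m.
1° of latitude spans πR/180 = 111195 m, so Δφ = 592.18 / 111195 × 3600 = 19.172″.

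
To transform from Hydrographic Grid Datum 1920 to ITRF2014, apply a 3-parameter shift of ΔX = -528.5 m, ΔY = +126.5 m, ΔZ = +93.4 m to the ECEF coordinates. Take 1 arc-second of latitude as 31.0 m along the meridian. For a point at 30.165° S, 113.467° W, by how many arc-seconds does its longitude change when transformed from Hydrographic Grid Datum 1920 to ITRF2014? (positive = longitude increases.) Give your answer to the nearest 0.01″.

sin φ = -0.502492, cos φ = 0.864582, sin λ = -0.917290, cos λ = -0.398221.
East component: ΔE = −sin λ·ΔX + cos λ·ΔY = −(-0.917290)(-528.5) + (-0.398221)(126.5) = -535.16 m.
1° of latitude spans 3600 × 31.00 = 111600 m; at latitude φ, 1° of longitude spans that × cos φ = 96487.3 m, so Δλ = -535.16 / 96487.3 × 3600 = -19.967″.

Δλ = -19.97″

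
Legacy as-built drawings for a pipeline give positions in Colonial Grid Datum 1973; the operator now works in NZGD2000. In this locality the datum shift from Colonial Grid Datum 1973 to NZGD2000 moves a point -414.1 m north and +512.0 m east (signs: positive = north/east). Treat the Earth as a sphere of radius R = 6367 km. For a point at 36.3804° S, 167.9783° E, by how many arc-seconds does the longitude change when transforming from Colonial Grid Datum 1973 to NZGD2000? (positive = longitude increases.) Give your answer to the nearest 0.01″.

At latitude -36.3804°, cos φ = 0.805097.
One radian of longitude at latitude φ spans R cos φ, so Δλ = ΔE / (R cos φ) = 512.0 / (6367000 × 0.805097) = 9.9882e-05 rad = 20.602″.

Δλ = 20.60″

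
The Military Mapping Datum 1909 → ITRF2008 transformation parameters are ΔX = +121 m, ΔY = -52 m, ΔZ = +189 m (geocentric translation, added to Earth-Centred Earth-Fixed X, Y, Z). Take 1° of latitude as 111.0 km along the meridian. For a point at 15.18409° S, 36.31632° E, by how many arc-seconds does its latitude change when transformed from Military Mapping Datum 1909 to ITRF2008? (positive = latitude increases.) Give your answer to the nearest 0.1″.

sin φ = -0.261921, cos φ = 0.965089, sin λ = 0.592243, cos λ = 0.805760.
North component: ΔN = −sin φ cos λ·ΔX − sin φ sin λ·ΔY + cos φ·ΔZ = −(-0.261921)(0.805760)(121) − (-0.261921)(0.592243)(-52) + (0.965089)(189) = 199.87 m.
1° of latitude spans 111000 m, so Δφ = 199.87 / 111000 × 3600 = 6.482″.

Δφ = 6.5″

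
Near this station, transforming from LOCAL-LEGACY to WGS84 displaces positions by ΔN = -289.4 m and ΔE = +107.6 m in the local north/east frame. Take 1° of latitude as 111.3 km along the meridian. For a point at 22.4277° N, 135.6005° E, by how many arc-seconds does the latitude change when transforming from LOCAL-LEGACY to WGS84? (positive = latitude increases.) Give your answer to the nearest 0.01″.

1° of latitude = 111.3 km, so Δφ = -289.4 / 111300 = -0.0026002° = -9.361″.

Δφ = -9.36″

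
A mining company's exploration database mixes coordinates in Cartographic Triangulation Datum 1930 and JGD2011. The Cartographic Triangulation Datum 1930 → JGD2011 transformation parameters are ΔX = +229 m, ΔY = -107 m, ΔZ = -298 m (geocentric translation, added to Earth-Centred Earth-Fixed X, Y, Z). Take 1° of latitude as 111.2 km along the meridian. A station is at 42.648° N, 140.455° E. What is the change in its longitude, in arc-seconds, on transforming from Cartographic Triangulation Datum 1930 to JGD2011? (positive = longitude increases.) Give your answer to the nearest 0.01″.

sin φ = 0.677492, cos φ = 0.735530, sin λ = 0.636684, cos λ = -0.771125.
East component: ΔE = −sin λ·ΔX + cos λ·ΔY = −(0.636684)(229) + (-0.771125)(-107) = -63.29 m.
1° of latitude spans 111200 m; at latitude φ, 1° of longitude spans that × cos φ = 81790.9 m, so Δλ = -63.29 / 81790.9 × 3600 = -2.786″.

Δλ = -2.79″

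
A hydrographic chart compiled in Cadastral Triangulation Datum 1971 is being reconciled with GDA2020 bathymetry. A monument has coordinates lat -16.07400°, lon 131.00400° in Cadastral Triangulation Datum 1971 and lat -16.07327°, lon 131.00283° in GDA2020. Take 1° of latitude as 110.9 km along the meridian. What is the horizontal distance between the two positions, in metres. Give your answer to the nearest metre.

149 m

Δφ = -16.07327° − -16.07400° = +0.00073°; Δλ = 131.00283° − 131.00400° = -0.00117°.
ΔN = Δφ × 110900 = 81.0 m; ΔE = Δλ × 110900 × cos(-16.07400°) = -0.00117 × 110900 × 0.960905 = -124.7 m.
Distance = √(ΔE² + ΔN²) = √((-124.7)² + 81.0²) = 148.7 m.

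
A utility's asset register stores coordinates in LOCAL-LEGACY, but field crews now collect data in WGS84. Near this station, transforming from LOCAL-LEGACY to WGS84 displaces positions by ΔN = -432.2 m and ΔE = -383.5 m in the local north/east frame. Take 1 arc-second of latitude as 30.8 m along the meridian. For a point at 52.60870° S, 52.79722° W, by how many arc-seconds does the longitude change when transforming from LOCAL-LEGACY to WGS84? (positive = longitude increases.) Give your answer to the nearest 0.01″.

At latitude -52.60870°, cos φ = 0.607255.
1″ of longitude at this latitude = 30.80 × cos φ = 18.7035 m, so Δλ = -383.5 / 18.7035 = -20.504″.

Δλ = -20.50″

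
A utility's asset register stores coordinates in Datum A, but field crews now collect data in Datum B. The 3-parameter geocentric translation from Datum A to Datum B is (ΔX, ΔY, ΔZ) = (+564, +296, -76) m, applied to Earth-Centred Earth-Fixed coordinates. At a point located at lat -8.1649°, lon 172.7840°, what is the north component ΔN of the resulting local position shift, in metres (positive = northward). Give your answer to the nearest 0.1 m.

ΔN = -149.4 m

At φ = -8.1649°, λ = 172.7840°: sin φ = -0.142023, cos φ = 0.989863, sin λ = 0.125610, cos λ = -0.992080.
ΔN = −sin φ cos λ·ΔX − sin φ sin λ·ΔY + cos φ·ΔZ = −(-0.142023)(-0.992080)(564) − (-0.142023)(0.125610)(296) + (0.989863)(-76) = -149.42 m.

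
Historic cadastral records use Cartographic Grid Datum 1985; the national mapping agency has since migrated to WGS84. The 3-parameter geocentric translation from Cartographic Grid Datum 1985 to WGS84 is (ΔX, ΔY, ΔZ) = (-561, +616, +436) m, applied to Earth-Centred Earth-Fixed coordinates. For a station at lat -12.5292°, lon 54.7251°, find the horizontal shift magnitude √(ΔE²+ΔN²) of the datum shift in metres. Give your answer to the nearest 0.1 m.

936.9 m

The local east axis at (φ, λ) is (−sin λ, cos λ, 0), so ΔE = −sin(54.7251°)·(-561) + cos(54.7251°)·616 = 813.74 m.
The local north axis is (−sin φ cos λ, −sin φ sin λ, cos φ), giving ΔN = -70.283 + 109.097 + 425.617 = 464.43 m.
Horizontal magnitude = √(ΔE² + ΔN²) = √(813.74² + 464.43²) = 936.94 m.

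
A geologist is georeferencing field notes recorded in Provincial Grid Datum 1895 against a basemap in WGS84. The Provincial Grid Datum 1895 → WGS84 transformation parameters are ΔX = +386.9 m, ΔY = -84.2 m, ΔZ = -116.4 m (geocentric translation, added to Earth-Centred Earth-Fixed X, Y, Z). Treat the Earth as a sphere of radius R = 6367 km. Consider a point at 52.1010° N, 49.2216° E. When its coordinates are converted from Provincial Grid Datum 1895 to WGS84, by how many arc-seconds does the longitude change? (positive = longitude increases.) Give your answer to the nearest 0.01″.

Δλ = -18.35″

sin φ = 0.789095, cos φ = 0.614271, sin λ = 0.757241, cos λ = 0.653135.
East component: ΔE = −sin λ·ΔX + cos λ·ΔY = −(0.757241)(386.9) + (0.653135)(-84.2) = -347.97 m.
1° of latitude spans πR/180 = 111125 m; at latitude φ, 1° of longitude spans that × cos φ = 68261.0 m, so Δλ = -347.97 / 68261.0 × 3600 = -18.352″.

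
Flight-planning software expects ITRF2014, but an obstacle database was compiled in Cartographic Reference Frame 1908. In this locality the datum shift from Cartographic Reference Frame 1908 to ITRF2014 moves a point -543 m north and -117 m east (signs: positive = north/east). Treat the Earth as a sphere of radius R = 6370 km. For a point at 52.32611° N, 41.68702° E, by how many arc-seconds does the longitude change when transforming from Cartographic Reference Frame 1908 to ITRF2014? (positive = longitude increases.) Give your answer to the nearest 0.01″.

At latitude 52.32611°, cos φ = 0.611166.
One radian of longitude at latitude φ spans R cos φ, so Δλ = ΔE / (R cos φ) = -117.0 / (6370000 × 0.611166) = -3.0053e-05 rad = -6.199″.

Δλ = -6.20″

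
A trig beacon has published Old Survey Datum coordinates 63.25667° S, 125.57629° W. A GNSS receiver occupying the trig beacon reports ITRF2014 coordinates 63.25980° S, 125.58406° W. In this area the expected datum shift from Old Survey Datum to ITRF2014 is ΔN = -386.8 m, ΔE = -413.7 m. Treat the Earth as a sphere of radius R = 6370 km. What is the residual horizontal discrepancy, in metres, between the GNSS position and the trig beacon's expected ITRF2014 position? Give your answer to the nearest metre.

46 m

Observed coordinate differences: Δφ = -0.00313°, Δλ = -0.00777°.
Converting to metres (1° lat = 111177 m, cos φ = 0.449994): observed ΔN = -348.0 m, observed ΔE = -388.7 m.
Subtracting the expected shift leaves a residual of -348.0 − (-386.8) = 38.8 m north and -388.7 − (-413.7) = 25.0 m east.
Residual distance = √(38.8² + 25.0²) = 46.2 m.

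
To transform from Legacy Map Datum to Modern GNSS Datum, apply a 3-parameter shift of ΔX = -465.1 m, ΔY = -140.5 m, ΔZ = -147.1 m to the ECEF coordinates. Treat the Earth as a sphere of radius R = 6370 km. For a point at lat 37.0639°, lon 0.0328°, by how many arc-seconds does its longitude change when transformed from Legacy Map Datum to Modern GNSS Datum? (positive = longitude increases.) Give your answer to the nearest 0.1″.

Δλ = -5.7″

sin φ = 0.602705, cos φ = 0.797964, sin λ = 0.000572, cos λ = 1.000000.
East component: ΔE = −sin λ·ΔX + cos λ·ΔY = −(0.000572)(-465.1) + (1.000000)(-140.5) = -140.23 m.
1° of latitude spans πR/180 = 111177 m; at latitude φ, 1° of longitude spans that × cos φ = 88715.6 m, so Δλ = -140.23 / 88715.6 × 3600 = -5.691″.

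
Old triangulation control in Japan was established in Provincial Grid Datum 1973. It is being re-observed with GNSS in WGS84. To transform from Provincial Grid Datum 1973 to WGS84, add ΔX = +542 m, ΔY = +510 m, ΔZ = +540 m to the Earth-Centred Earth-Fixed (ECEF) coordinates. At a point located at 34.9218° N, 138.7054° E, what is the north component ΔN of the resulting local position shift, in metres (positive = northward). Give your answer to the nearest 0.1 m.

The local north axis is (−sin φ cos λ, −sin φ sin λ, cos φ), giving ΔN = 233.116 − 192.669 + 442.764 = 483.21 m.

ΔN = 483.2 m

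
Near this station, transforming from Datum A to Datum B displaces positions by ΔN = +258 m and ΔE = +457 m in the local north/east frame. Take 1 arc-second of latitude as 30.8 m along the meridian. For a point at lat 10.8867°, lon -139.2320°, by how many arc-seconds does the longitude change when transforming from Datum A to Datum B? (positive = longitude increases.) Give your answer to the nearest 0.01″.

At latitude 10.8867°, cos φ = 0.982003.
1″ of longitude at this latitude = 30.80 × cos φ = 30.2457 m, so Δλ = 457.0 / 30.2457 = 15.110″.

Δλ = 15.11″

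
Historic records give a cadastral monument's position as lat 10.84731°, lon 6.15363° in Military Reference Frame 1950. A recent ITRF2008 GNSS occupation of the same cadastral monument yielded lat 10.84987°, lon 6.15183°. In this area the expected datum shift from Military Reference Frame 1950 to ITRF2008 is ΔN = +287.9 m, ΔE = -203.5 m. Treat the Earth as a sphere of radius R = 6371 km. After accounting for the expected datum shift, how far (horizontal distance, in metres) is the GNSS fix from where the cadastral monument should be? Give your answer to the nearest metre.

Observed coordinate differences: Δφ = +0.00256°, Δλ = -0.00180°.
Converting to metres (1° lat = 111195 m, cos φ = 0.982132): observed ΔN = 284.7 m, observed ΔE = -196.6 m.
Subtracting the expected shift leaves a residual of 284.7 − (287.9) = -3.2 m north and -196.6 − (-203.5) = 6.9 m east.
Residual distance = √((-3.2)² + 6.9²) = 7.6 m.

8 m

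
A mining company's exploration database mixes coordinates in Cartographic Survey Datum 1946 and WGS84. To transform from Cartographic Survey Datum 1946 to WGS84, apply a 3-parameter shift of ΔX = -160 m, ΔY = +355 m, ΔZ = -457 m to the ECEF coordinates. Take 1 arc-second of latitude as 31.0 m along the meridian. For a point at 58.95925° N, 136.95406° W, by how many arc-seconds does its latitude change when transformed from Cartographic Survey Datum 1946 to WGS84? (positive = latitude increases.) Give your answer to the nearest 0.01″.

Δφ = -4.14″

sin φ = 0.856801, cos φ = 0.515648, sin λ = -0.682585, cos λ = -0.730807.
North component: ΔN = −sin φ cos λ·ΔX − sin φ sin λ·ΔY + cos φ·ΔZ = −(0.856801)(-0.730807)(-160) − (0.856801)(-0.682585)(355) + (0.515648)(-457) = -128.22 m.
1° of latitude spans 3600 × 31.00 = 111600 m, so Δφ = -128.22 / 111600 × 3600 = -4.136″.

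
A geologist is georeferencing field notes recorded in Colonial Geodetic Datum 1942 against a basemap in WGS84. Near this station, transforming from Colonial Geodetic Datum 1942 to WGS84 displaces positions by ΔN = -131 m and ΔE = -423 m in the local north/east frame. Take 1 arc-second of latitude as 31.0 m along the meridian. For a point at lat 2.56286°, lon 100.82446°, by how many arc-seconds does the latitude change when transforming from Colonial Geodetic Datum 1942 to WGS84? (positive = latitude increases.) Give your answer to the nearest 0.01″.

1″ of latitude = 31.00 m, so Δφ = -131.0 / 31.00 = -4.226″.

Δφ = -4.23″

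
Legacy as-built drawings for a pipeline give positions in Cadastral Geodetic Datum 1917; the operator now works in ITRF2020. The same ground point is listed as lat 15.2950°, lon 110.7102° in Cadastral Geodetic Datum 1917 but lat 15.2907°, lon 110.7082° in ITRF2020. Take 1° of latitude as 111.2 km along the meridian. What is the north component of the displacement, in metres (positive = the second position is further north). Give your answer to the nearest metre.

Δφ = 15.2907° − 15.2950° = -0.0043°; Δλ = 110.7082° − 110.7102° = -0.0020°.
ΔN = Δφ × 111200 = -478.2 m; ΔE = Δλ × 111200 × cos(15.2950°) = -0.0020 × 111200 × 0.964580 = -214.5 m.

ΔN = -478 m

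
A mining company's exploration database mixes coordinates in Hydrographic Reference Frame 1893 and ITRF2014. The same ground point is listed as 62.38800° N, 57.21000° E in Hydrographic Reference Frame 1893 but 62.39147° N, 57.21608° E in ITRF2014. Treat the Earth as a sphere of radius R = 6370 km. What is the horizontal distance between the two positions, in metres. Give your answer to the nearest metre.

497 m

Δφ = 62.39147° − 62.38800° = +0.00347°; Δλ = 57.21608° − 57.21000° = +0.00608°.
1° along a meridian = πR/180 = 111177 m.
ΔN = Δφ × 111177 = 385.8 m; ΔE = Δλ × 111177 × cos(62.38800°) = +0.00608 × 111177 × 0.463482 = 313.3 m.
Distance = √(ΔE² + ΔN²) = √(313.3² + 385.8²) = 497.0 m.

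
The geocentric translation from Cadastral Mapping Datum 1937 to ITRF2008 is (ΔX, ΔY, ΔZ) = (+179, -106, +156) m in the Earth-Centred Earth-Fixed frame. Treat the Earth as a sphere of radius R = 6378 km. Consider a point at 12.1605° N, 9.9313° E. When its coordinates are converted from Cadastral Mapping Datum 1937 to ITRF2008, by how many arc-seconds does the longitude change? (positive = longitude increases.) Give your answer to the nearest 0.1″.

Δλ = -4.5″

sin φ = 0.210651, cos φ = 0.977561, sin λ = 0.172467, cos λ = 0.985015.
East component: ΔE = −sin λ·ΔX + cos λ·ΔY = −(0.172467)(179) + (0.985015)(-106) = -135.28 m.
1° of latitude spans πR/180 = 111317 m; at latitude φ, 1° of longitude spans that × cos φ = 108819.3 m, so Δλ = -135.28 / 108819.3 × 3600 = -4.475″.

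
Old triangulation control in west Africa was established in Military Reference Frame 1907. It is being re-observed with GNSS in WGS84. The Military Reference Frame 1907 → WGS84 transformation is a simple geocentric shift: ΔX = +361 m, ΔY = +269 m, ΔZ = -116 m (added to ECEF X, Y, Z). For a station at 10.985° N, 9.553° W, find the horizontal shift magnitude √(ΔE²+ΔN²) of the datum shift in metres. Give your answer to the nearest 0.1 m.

368.4 m

The local east axis at (φ, λ) is (−sin λ, cos λ, 0), so ΔE = −sin(-9.553°)·361 + cos(-9.553°)·269 = 325.18 m.
The local north axis is (−sin φ cos λ, −sin φ sin λ, cos φ), giving ΔN = -67.835 + 8.507 − 113.875 = -173.20 m.
Horizontal magnitude = √(ΔE² + ΔN²) = √(325.18² + (-173.20)²) = 368.43 m.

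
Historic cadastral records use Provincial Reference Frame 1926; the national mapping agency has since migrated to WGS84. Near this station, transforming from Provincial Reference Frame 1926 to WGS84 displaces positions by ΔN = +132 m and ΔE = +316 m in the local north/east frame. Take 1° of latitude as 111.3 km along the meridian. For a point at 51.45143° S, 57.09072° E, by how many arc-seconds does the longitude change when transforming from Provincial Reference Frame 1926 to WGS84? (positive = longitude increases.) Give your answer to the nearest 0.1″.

At latitude -51.45143°, cos φ = 0.623178.
1° of longitude at this latitude = 111.3 × cos φ = 69.36 km, so Δλ = 316.0 / 69359.7 = 0.0045560° = 16.401″.

Δλ = 16.4″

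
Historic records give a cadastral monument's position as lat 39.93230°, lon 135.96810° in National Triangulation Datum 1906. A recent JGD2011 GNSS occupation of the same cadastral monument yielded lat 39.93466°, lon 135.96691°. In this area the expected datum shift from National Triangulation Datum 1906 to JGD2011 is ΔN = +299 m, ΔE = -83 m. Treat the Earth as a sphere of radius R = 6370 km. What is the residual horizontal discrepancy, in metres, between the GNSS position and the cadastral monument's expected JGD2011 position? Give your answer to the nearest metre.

41 m

Observed coordinate differences: Δφ = +0.00236°, Δλ = -0.00119°.
Converting to metres (1° lat = 111177 m, cos φ = 0.766803): observed ΔN = 262.4 m, observed ΔE = -101.4 m.
Subtracting the expected shift leaves a residual of 262.4 − (299) = -36.6 m north and -101.4 − (-83) = -18.4 m east.
Residual distance = √((-36.6)² + (-18.4)²) = 41.0 m.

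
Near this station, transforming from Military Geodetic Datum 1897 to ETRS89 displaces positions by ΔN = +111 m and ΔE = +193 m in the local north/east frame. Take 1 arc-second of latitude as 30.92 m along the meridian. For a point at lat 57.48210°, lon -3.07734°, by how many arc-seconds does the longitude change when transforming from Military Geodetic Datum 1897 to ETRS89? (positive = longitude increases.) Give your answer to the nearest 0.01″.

At latitude 57.48210°, cos φ = 0.537563.
1″ of longitude at this latitude = 30.92 × cos φ = 16.6215 m, so Δλ = 193.0 / 16.6215 = 11.612″.

Δλ = 11.61″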